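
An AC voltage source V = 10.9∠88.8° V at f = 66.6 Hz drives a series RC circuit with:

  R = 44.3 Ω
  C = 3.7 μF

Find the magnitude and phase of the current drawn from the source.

Step 1 — Angular frequency: ω = 2π·f = 2π·66.6 = 418.5 rad/s.
Step 2 — Component impedances:
  R: Z = R = 44.3 Ω
  C: Z = 1/(jωC) = -j/(ω·C) = 0 - j645.9 Ω
Step 3 — Series combination: Z_total = R + C = 44.3 - j645.9 Ω = 647.4∠-86.1° Ω.
Step 4 — Source phasor: V = 10.9∠88.8° V = 0.2283 + j10.9 V.
Step 5 — Ohm's law: I = V / Z_total = (0.2283 + j10.9) / (44.3 - j645.9) = -0.01677 + j0.001504 A.
Step 6 — Convert to polar: |I| = 0.01684 A, ∠I = 174.9°.

I = 0.01684∠174.9° A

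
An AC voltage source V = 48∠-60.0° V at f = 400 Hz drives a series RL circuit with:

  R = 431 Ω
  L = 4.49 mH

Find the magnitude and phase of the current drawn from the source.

Step 1 — Angular frequency: ω = 2π·f = 2π·400 = 2513 rad/s.
Step 2 — Component impedances:
  R: Z = R = 431 Ω
  L: Z = jωL = j·2513·0.00449 = 0 + j11.28 Ω
Step 3 — Series combination: Z_total = R + L = 431 + j11.28 Ω = 431.1∠1.5° Ω.
Step 4 — Source phasor: V = 48∠-60.0° V = 24 - j41.57 V.
Step 5 — Ohm's law: I = V / Z_total = (24 - j41.57) / (431 + j11.28) = 0.05312 - j0.09784 A.
Step 6 — Convert to polar: |I| = 0.1113 A, ∠I = -61.5°.

I = 0.1113∠-61.5° A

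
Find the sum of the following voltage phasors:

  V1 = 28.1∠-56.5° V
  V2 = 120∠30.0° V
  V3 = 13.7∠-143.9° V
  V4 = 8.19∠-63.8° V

Step 1 — Convert each phasor to rectangular form:
  V1 = 28.1·(cos(-56.5°) + j·sin(-56.5°)) = 15.51 - j23.43 V
  V2 = 120·(cos(30.0°) + j·sin(30.0°)) = 103.9 + j60 V
  V3 = 13.7·(cos(-143.9°) + j·sin(-143.9°)) = -11.07 - j8.072 V
  V4 = 8.19·(cos(-63.8°) + j·sin(-63.8°)) = 3.616 - j7.349 V
Step 2 — Sum components: V_total = 112 + j21.15 V.
Step 3 — Convert to polar: |V_total| = 114 V, ∠V_total = 10.7°.

V_total = 114∠10.7° V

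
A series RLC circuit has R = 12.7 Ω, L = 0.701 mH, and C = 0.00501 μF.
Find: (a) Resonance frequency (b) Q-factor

Step 1 — Resonance condition Im(Z)=0 gives ω₀ = 1/√(LC).
Step 2 — ω₀ = 1/√(0.000701·5.01e-09) = 5.336e+05 rad/s.
Step 3 — f₀ = ω₀/(2π) = 8.493e+04 Hz.
Step 4 — Series Q: Q = ω₀L/R = 5.336e+05·0.000701/12.7 = 29.45.

(a) f₀ = 8.493e+04 Hz  (b) Q = 29.45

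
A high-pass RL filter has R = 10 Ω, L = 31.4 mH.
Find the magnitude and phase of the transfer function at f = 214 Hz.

Step 1 — Angular frequency: ω = 2π·214 = 1345 rad/s.
Step 2 — Transfer function: H(jω) = jωL/(R + jωL).
Step 3 — Numerator jωL = j·42.22; denominator R + jωL = 10 + j42.22.
Step 4 — H = 0.9469 + j0.2243.
Step 5 — Magnitude: |H| = 0.9731 (-0.2 dB); phase: φ = 13.3°.

|H| = 0.9731 (-0.2 dB), φ = 13.3°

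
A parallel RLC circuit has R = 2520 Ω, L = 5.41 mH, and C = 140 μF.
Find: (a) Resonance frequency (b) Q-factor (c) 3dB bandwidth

Step 1 — Resonance: ω₀ = 1/√(LC) = 1/√(0.00541·0.00014) = 1149 rad/s.
Step 2 — f₀ = ω₀/(2π) = 182.9 Hz.
Step 3 — Parallel Q: Q = R/(ω₀L) = 2520/(1149·0.00541) = 405.4.
Step 4 — Bandwidth: Δω = ω₀/Q = 2.834 rad/s; BW = Δω/(2π) = 0.4511 Hz.

(a) f₀ = 182.9 Hz  (b) Q = 405.4  (c) BW = 0.4511 Hz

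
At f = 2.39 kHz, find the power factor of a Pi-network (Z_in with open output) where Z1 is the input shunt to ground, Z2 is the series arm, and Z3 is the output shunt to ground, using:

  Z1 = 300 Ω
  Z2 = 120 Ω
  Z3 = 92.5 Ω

Step 1 — Angular frequency: ω = 2π·f = 2π·2390 = 1.502e+04 rad/s.
Step 2 — Component impedances:
  Z1: Z = R = 300 Ω
  Z2: Z = R = 120 Ω
  Z3: Z = R = 92.5 Ω
Step 3 — With open output, the series arm Z2 and the output shunt Z3 appear in series to ground: Z2 + Z3 = 212.5 Ω.
Step 4 — Parallel with input shunt Z1: Z_in = Z1 || (Z2 + Z3) = 124.4 Ω = 124.4∠0.0° Ω.
Step 5 — Power factor: PF = cos(φ) = Re(Z)/|Z| = 124.4/124.4 = 1.
Step 6 — Type: Im(Z) = 0 ⇒ unity (phase φ = 0.0°).

PF = 1 (unity, φ = 0.0°)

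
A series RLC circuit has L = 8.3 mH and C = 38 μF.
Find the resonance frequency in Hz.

Step 1 — Resonance condition Im(Z)=0 gives ω₀ = 1/√(LC).
Step 2 — ω₀ = 1/√(0.0083·3.8e-05) = 1781 rad/s.
Step 3 — f₀ = ω₀/(2π) = 283.4 Hz.

f₀ = 283.4 Hz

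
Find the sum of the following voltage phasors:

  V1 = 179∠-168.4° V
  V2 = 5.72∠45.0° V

Step 1 — Convert each phasor to rectangular form:
  V1 = 179·(cos(-168.4°) + j·sin(-168.4°)) = -175.3 - j35.99 V
  V2 = 5.72·(cos(45.0°) + j·sin(45.0°)) = 4.045 + j4.045 V
Step 2 — Sum components: V_total = -171.3 - j31.95 V.
Step 3 — Convert to polar: |V_total| = 174.3 V, ∠V_total = -169.4°.

V_total = 174.3∠-169.4° V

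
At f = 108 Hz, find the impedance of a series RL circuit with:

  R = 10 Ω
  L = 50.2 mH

Step 1 — Angular frequency: ω = 2π·f = 2π·108 = 678.6 rad/s.
Step 2 — Component impedances:
  R: Z = R = 10 Ω
  L: Z = jωL = j·678.6·0.0502 = 0 + j34.06 Ω
Step 3 — Series combination: Z_total = R + L = 10 + j34.06 Ω = 35.5∠73.6° Ω.

Z = 10 + j34.06 Ω = 35.5∠73.6° Ω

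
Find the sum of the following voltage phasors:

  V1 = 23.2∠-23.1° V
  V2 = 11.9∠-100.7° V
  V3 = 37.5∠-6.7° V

Step 1 — Convert each phasor to rectangular form:
  V1 = 23.2·(cos(-23.1°) + j·sin(-23.1°)) = 21.34 - j9.102 V
  V2 = 11.9·(cos(-100.7°) + j·sin(-100.7°)) = -2.209 - j11.69 V
  V3 = 37.5·(cos(-6.7°) + j·sin(-6.7°)) = 37.24 - j4.375 V
Step 2 — Sum components: V_total = 56.37 - j25.17 V.
Step 3 — Convert to polar: |V_total| = 61.74 V, ∠V_total = -24.1°.

V_total = 61.74∠-24.1° V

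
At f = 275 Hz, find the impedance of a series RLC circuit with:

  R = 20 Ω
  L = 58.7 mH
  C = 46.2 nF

Step 1 — Angular frequency: ω = 2π·f = 2π·275 = 1728 rad/s.
Step 2 — Component impedances:
  R: Z = R = 20 Ω
  L: Z = jωL = j·1728·0.0587 = 0 + j101.4 Ω
  C: Z = 1/(jωC) = -j/(ω·C) = 0 - j1.253e+04 Ω
Step 3 — Series combination: Z_total = R + L + C = 20 - j1.243e+04 Ω = 1.243e+04∠-89.9° Ω.

Z = 20 - j1.243e+04 Ω = 1.243e+04∠-89.9° Ω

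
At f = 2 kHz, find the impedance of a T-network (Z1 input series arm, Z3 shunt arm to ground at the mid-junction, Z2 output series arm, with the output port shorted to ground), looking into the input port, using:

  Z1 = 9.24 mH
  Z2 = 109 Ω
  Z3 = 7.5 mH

Step 1 — Angular frequency: ω = 2π·f = 2π·2000 = 1.257e+04 rad/s.
Step 2 — Component impedances:
  Z1: Z = jωL = j·1.257e+04·0.00924 = 0 + j116.1 Ω
  Z2: Z = R = 109 Ω
  Z3: Z = jωL = j·1.257e+04·0.0075 = 0 + j94.25 Ω
Step 3 — With the output port shorted to ground, the output series arm Z2 runs from the junction to ground; the shunt arm Z3 also runs from the junction to ground. They appear in parallel: Z3 || Z2 = 46.63 + j53.93 Ω.
Step 4 — Series with input arm Z1: Z_in = Z1 + (Z3 || Z2) = 46.63 + j170 Ω = 176.3∠74.7° Ω.

Z = 46.63 + j170 Ω = 176.3∠74.7° Ω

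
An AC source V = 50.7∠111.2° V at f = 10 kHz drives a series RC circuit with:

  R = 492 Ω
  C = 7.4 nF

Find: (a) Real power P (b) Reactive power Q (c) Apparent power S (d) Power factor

Step 1 — Angular frequency: ω = 2π·f = 2π·1e+04 = 6.283e+04 rad/s.
Step 2 — Component impedances:
  R: Z = R = 492 Ω
  C: Z = 1/(jωC) = -j/(ω·C) = 0 - j2151 Ω
Step 3 — Series combination: Z_total = R + C = 492 - j2151 Ω = 2206∠-77.1° Ω.
Step 4 — Source phasor: V = 50.7∠111.2° V = -18.33 + j47.27 V.
Step 5 — Current: I = V / Z = -0.02274 - j0.003323 A = 0.02298∠-171.7° A.
Step 6 — Complex power: S = V·I* = 0.2598 - j1.136 VA.
Step 7 — Real power: P = Re(S) = 0.2598 W.
Step 8 — Reactive power: Q = Im(S) = -1.136 VAR.
Step 9 — Apparent power: |S| = 1.165 VA.
Step 10 — Power factor: PF = P/|S| = 0.223 (leading).

(a) P = 0.2598 W  (b) Q = -1.136 VAR  (c) S = 1.165 VA  (d) PF = 0.223 (leading)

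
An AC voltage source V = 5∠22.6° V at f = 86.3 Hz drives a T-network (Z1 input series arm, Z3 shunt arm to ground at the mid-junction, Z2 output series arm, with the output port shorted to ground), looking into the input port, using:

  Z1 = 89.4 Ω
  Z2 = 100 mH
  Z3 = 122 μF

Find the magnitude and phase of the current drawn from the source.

Step 1 — Angular frequency: ω = 2π·f = 2π·86.3 = 542.2 rad/s.
Step 2 — Component impedances:
  Z1: Z = R = 89.4 Ω
  Z2: Z = jωL = j·542.2·0.1 = 0 + j54.22 Ω
  Z3: Z = 1/(jωC) = -j/(ω·C) = 0 - j15.12 Ω
Step 3 — With the output port shorted to ground, the output series arm Z2 runs from the junction to ground; the shunt arm Z3 also runs from the junction to ground. They appear in parallel: Z3 || Z2 = 0 - j20.96 Ω.
Step 4 — Series with input arm Z1: Z_in = Z1 + (Z3 || Z2) = 89.4 - j20.96 Ω = 91.82∠-13.2° Ω.
Step 5 — Source phasor: V = 5∠22.6° V = 4.616 + j1.921 V.
Step 6 — Ohm's law: I = V / Z_total = (4.616 + j1.921) / (89.4 - j20.96) = 0.04417 + j0.03185 A.
Step 7 — Convert to polar: |I| = 0.05445 A, ∠I = 35.8°.

I = 0.05445∠35.8° A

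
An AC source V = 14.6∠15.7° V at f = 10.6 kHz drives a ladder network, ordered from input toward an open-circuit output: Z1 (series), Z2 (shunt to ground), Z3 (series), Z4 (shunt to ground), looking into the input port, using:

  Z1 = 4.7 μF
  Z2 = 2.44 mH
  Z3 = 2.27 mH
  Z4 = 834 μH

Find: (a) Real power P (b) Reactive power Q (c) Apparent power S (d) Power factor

Step 1 — Angular frequency: ω = 2π·f = 2π·1.06e+04 = 6.66e+04 rad/s.
Step 2 — Component impedances:
  Z1: Z = 1/(jωC) = -j/(ω·C) = 0 - j3.195 Ω
  Z2: Z = jωL = j·6.66e+04·0.00244 = 0 + j162.5 Ω
  Z3: Z = jωL = j·6.66e+04·0.00227 = 0 + j151.2 Ω
  Z4: Z = jωL = j·6.66e+04·0.000834 = 0 + j55.55 Ω
Step 3 — Ladder network (open output): work backward from the far end, alternating series and parallel combinations. Z_in = 0 + j87.79 Ω = 87.79∠90.0° Ω.
Step 4 — Source phasor: V = 14.6∠15.7° V = 14.06 + j3.951 V.
Step 5 — Current: I = V / Z = 0.045 - j0.1601 A = 0.1663∠-74.3° A.
Step 6 — Complex power: S = V·I* = 0 + j2.428 VA.
Step 7 — Real power: P = Re(S) = 0 W.
Step 8 — Reactive power: Q = Im(S) = 2.428 VAR.
Step 9 — Apparent power: |S| = 2.428 VA.
Step 10 — Power factor: PF = P/|S| = 0 (lagging).

(a) P = 0 W  (b) Q = 2.428 VAR  (c) S = 2.428 VA  (d) PF = 0 (lagging)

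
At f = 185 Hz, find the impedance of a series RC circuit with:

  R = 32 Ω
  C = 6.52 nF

Step 1 — Angular frequency: ω = 2π·f = 2π·185 = 1162 rad/s.
Step 2 — Component impedances:
  R: Z = R = 32 Ω
  C: Z = 1/(jωC) = -j/(ω·C) = 0 - j1.319e+05 Ω
Step 3 — Series combination: Z_total = R + C = 32 - j1.319e+05 Ω = 1.319e+05∠-90.0° Ω.

Z = 32 - j1.319e+05 Ω = 1.319e+05∠-90.0° Ω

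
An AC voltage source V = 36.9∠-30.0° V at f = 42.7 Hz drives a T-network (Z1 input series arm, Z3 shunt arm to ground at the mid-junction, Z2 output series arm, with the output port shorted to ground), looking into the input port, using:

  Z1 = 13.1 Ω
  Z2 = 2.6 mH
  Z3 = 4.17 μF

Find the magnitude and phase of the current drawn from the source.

Step 1 — Angular frequency: ω = 2π·f = 2π·42.7 = 268.3 rad/s.
Step 2 — Component impedances:
  Z1: Z = R = 13.1 Ω
  Z2: Z = jωL = j·268.3·0.0026 = 0 + j0.6976 Ω
  Z3: Z = 1/(jωC) = -j/(ω·C) = 0 - j893.8 Ω
Step 3 — With the output port shorted to ground, the output series arm Z2 runs from the junction to ground; the shunt arm Z3 also runs from the junction to ground. They appear in parallel: Z3 || Z2 = 0 + j0.6981 Ω.
Step 4 — Series with input arm Z1: Z_in = Z1 + (Z3 || Z2) = 13.1 + j0.6981 Ω = 13.12∠3.1° Ω.
Step 5 — Source phasor: V = 36.9∠-30.0° V = 31.96 - j18.45 V.
Step 6 — Ohm's law: I = V / Z_total = (31.96 - j18.45) / (13.1 + j0.6981) = 2.358 - j1.534 A.
Step 7 — Convert to polar: |I| = 2.813 A, ∠I = -33.1°.

I = 2.813∠-33.1° A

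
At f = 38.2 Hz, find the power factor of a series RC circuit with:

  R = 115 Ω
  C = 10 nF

Step 1 — Angular frequency: ω = 2π·f = 2π·38.2 = 240 rad/s.
Step 2 — Component impedances:
  R: Z = R = 115 Ω
  C: Z = 1/(jωC) = -j/(ω·C) = 0 - j4.166e+05 Ω
Step 3 — Series combination: Z_total = R + C = 115 - j4.166e+05 Ω = 4.166e+05∠-90.0° Ω.
Step 4 — Power factor: PF = cos(φ) = Re(Z)/|Z| = 115/4.166e+05 = 0.000276.
Step 5 — Type: Im(Z) = -4.166e+05 ⇒ leading (phase φ = -90.0°).

PF = 0.000276 (leading, φ = -90.0°)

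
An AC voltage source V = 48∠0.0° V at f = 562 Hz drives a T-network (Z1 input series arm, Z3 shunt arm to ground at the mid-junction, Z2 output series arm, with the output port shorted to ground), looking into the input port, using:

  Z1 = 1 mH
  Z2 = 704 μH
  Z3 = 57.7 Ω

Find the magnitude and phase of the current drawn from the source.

Step 1 — Angular frequency: ω = 2π·f = 2π·562 = 3531 rad/s.
Step 2 — Component impedances:
  Z1: Z = jωL = j·3531·0.001 = 0 + j3.531 Ω
  Z2: Z = jωL = j·3531·0.000704 = 0 + j2.486 Ω
  Z3: Z = R = 57.7 Ω
Step 3 — With the output port shorted to ground, the output series arm Z2 runs from the junction to ground; the shunt arm Z3 also runs from the junction to ground. They appear in parallel: Z3 || Z2 = 0.1069 + j2.481 Ω.
Step 4 — Series with input arm Z1: Z_in = Z1 + (Z3 || Z2) = 0.1069 + j6.012 Ω = 6.013∠89.0° Ω.
Step 5 — Source phasor: V = 48∠0.0° V = 48 V.
Step 6 — Ohm's law: I = V / Z_total = (48) / (0.1069 + j6.012) = 0.1419 - j7.981 A.
Step 7 — Convert to polar: |I| = 7.982 A, ∠I = -89.0°.

I = 7.982∠-89.0° A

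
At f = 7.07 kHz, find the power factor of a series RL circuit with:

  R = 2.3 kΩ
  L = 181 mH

Step 1 — Angular frequency: ω = 2π·f = 2π·7070 = 4.442e+04 rad/s.
Step 2 — Component impedances:
  R: Z = R = 2300 Ω
  L: Z = jωL = j·4.442e+04·0.181 = 0 + j8040 Ω
Step 3 — Series combination: Z_total = R + L = 2300 + j8040 Ω = 8363∠74.0° Ω.
Step 4 — Power factor: PF = cos(φ) = Re(Z)/|Z| = 2300/8363 = 0.275.
Step 5 — Type: Im(Z) = 8040 ⇒ lagging (phase φ = 74.0°).

PF = 0.275 (lagging, φ = 74.0°)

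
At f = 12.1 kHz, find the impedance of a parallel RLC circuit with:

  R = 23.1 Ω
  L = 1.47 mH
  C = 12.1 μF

Step 1 — Angular frequency: ω = 2π·f = 2π·1.21e+04 = 7.603e+04 rad/s.
Step 2 — Component impedances:
  R: Z = R = 23.1 Ω
  L: Z = jωL = j·7.603e+04·0.00147 = 0 + j111.8 Ω
  C: Z = 1/(jωC) = -j/(ω·C) = 0 - j1.087 Ω
Step 3 — Parallel combination: 1/Z_total = 1/R + 1/L + 1/C; Z_total = 0.05205 - j1.095 Ω = 1.096∠-87.3° Ω.

Z = 0.05205 - j1.095 Ω = 1.096∠-87.3° Ω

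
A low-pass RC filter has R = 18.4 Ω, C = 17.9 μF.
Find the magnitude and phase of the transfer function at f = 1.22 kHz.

Step 1 — Angular frequency: ω = 2π·1220 = 7665 rad/s.
Step 2 — Transfer function: H(jω) = 1/(1 + jωRC).
Step 3 — Denominator: 1 + jωRC = 1 + j·7665·18.4·1.79e-05 = 1 + j2.525.
Step 4 — H = 0.1356 - j0.3424.
Step 5 — Magnitude: |H| = 0.3683 (-8.7 dB); phase: φ = -68.4°.

|H| = 0.3683 (-8.7 dB), φ = -68.4°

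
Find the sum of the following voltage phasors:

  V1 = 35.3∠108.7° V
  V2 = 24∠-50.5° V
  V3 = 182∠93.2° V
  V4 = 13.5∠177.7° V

Step 1 — Convert each phasor to rectangular form:
  V1 = 35.3·(cos(108.7°) + j·sin(108.7°)) = -11.32 + j33.44 V
  V2 = 24·(cos(-50.5°) + j·sin(-50.5°)) = 15.27 - j18.52 V
  V3 = 182·(cos(93.2°) + j·sin(93.2°)) = -10.16 + j181.7 V
  V4 = 13.5·(cos(177.7°) + j·sin(177.7°)) = -13.49 + j0.5418 V
Step 2 — Sum components: V_total = -19.7 + j197.2 V.
Step 3 — Convert to polar: |V_total| = 198.2 V, ∠V_total = 95.7°.

V_total = 198.2∠95.7° V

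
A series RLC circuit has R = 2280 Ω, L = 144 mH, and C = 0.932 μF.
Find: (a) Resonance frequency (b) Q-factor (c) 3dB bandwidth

Step 1 — Resonance: ω₀ = 1/√(LC) = 1/√(0.144·9.32e-07) = 2730 rad/s.
Step 2 — f₀ = ω₀/(2π) = 434.4 Hz.
Step 3 — Series Q: Q = ω₀L/R = 2730·0.144/2280 = 0.1724.
Step 4 — Bandwidth: Δω = ω₀/Q = 1.583e+04 rad/s; BW = Δω/(2π) = 2520 Hz.

(a) f₀ = 434.4 Hz  (b) Q = 0.1724  (c) BW = 2520 Hz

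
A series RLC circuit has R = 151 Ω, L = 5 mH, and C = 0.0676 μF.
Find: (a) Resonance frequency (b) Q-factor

Step 1 — Resonance condition Im(Z)=0 gives ω₀ = 1/√(LC).
Step 2 — ω₀ = 1/√(0.005·6.76e-08) = 5.439e+04 rad/s.
Step 3 — f₀ = ω₀/(2π) = 8657 Hz.
Step 4 — Series Q: Q = ω₀L/R = 5.439e+04·0.005/151 = 1.801.

(a) f₀ = 8657 Hz  (b) Q = 1.801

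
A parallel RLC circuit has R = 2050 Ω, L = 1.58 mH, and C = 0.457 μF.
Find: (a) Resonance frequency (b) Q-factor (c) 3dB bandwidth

Step 1 — Resonance: ω₀ = 1/√(LC) = 1/√(0.00158·4.57e-07) = 3.721e+04 rad/s.
Step 2 — f₀ = ω₀/(2π) = 5923 Hz.
Step 3 — Parallel Q: Q = R/(ω₀L) = 2050/(3.721e+04·0.00158) = 34.86.
Step 4 — Bandwidth: Δω = ω₀/Q = 1067 rad/s; BW = Δω/(2π) = 169.9 Hz.

(a) f₀ = 5923 Hz  (b) Q = 34.86  (c) BW = 169.9 Hz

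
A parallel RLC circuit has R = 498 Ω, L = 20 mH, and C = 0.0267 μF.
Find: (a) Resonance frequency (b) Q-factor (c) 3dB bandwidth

Step 1 — Resonance: ω₀ = 1/√(LC) = 1/√(0.02·2.67e-08) = 4.327e+04 rad/s.
Step 2 — f₀ = ω₀/(2π) = 6887 Hz.
Step 3 — Parallel Q: Q = R/(ω₀L) = 498/(4.327e+04·0.02) = 0.5754.
Step 4 — Bandwidth: Δω = ω₀/Q = 7.521e+04 rad/s; BW = Δω/(2π) = 1.197e+04 Hz.

(a) f₀ = 6887 Hz  (b) Q = 0.5754  (c) BW = 1.197e+04 Hz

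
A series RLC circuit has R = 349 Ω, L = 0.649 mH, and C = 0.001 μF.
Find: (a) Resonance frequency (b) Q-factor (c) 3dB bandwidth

Step 1 — Resonance: ω₀ = 1/√(LC) = 1/√(0.000649·1e-09) = 1.241e+06 rad/s.
Step 2 — f₀ = ω₀/(2π) = 1.976e+05 Hz.
Step 3 — Series Q: Q = ω₀L/R = 1.241e+06·0.000649/349 = 2.308.
Step 4 — Bandwidth: Δω = ω₀/Q = 5.378e+05 rad/s; BW = Δω/(2π) = 8.559e+04 Hz.

(a) f₀ = 1.976e+05 Hz  (b) Q = 2.308  (c) BW = 8.559e+04 Hz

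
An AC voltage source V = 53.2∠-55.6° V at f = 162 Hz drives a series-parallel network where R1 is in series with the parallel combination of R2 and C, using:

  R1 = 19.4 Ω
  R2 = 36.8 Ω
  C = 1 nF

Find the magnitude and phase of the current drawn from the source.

Step 1 — Angular frequency: ω = 2π·f = 2π·162 = 1018 rad/s.
Step 2 — Component impedances:
  R1: Z = R = 19.4 Ω
  R2: Z = R = 36.8 Ω
  C: Z = 1/(jωC) = -j/(ω·C) = 0 - j9.824e+05 Ω
Step 3 — Parallel branch: R2 || C = 1/(1/R2 + 1/C) = 36.8 - j0.001378 Ω.
Step 4 — Series with R1: Z_total = R1 + (R2 || C) = 56.2 - j0.001378 Ω = 56.2∠-0.0° Ω.
Step 5 — Source phasor: V = 53.2∠-55.6° V = 30.06 - j43.9 V.
Step 6 — Ohm's law: I = V / Z_total = (30.06 - j43.9) / (56.2 - j0.001378) = 0.5348 - j0.7811 A.
Step 7 — Convert to polar: |I| = 0.9466 A, ∠I = -55.6°.

I = 0.9466∠-55.6° A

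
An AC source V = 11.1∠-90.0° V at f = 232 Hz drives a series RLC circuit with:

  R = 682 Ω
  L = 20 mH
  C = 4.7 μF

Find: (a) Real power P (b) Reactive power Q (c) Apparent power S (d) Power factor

Step 1 — Angular frequency: ω = 2π·f = 2π·232 = 1458 rad/s.
Step 2 — Component impedances:
  R: Z = R = 682 Ω
  L: Z = jωL = j·1458·0.02 = 0 + j29.15 Ω
  C: Z = 1/(jωC) = -j/(ω·C) = 0 - j146 Ω
Step 3 — Series combination: Z_total = R + L + C = 682 - j116.8 Ω = 691.9∠-9.7° Ω.
Step 4 — Source phasor: V = 11.1∠-90.0° V = 0 - j11.1 V.
Step 5 — Current: I = V / Z = 0.002708 - j0.01581 A = 0.01604∠-80.3° A.
Step 6 — Complex power: S = V·I* = 0.1755 - j0.03006 VA.
Step 7 — Real power: P = Re(S) = 0.1755 W.
Step 8 — Reactive power: Q = Im(S) = -0.03006 VAR.
Step 9 — Apparent power: |S| = 0.1781 VA.
Step 10 — Power factor: PF = P/|S| = 0.9856 (leading).

(a) P = 0.1755 W  (b) Q = -0.03006 VAR  (c) S = 0.1781 VA  (d) PF = 0.9856 (leading)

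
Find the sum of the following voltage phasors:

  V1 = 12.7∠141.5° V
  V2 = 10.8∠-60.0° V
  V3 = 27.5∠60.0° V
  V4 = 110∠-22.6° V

Step 1 — Convert each phasor to rectangular form:
  V1 = 12.7·(cos(141.5°) + j·sin(141.5°)) = -9.939 + j7.906 V
  V2 = 10.8·(cos(-60.0°) + j·sin(-60.0°)) = 5.4 - j9.353 V
  V3 = 27.5·(cos(60.0°) + j·sin(60.0°)) = 13.75 + j23.82 V
  V4 = 110·(cos(-22.6°) + j·sin(-22.6°)) = 101.6 - j42.27 V
Step 2 — Sum components: V_total = 110.8 - j19.9 V.
Step 3 — Convert to polar: |V_total| = 112.5 V, ∠V_total = -10.2°.

V_total = 112.5∠-10.2° V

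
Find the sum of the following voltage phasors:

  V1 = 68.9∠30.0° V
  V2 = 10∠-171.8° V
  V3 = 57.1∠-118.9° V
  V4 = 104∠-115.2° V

Step 1 — Convert each phasor to rectangular form:
  V1 = 68.9·(cos(30.0°) + j·sin(30.0°)) = 59.67 + j34.45 V
  V2 = 10·(cos(-171.8°) + j·sin(-171.8°)) = -9.898 - j1.426 V
  V3 = 57.1·(cos(-118.9°) + j·sin(-118.9°)) = -27.6 - j49.99 V
  V4 = 104·(cos(-115.2°) + j·sin(-115.2°)) = -44.28 - j94.1 V
Step 2 — Sum components: V_total = -22.11 - j111.1 V.
Step 3 — Convert to polar: |V_total| = 113.2 V, ∠V_total = -101.3°.

V_total = 113.2∠-101.3° V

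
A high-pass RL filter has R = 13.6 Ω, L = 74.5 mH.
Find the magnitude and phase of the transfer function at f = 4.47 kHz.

Step 1 — Angular frequency: ω = 2π·4470 = 2.809e+04 rad/s.
Step 2 — Transfer function: H(jω) = jωL/(R + jωL).
Step 3 — Numerator jωL = j·2092; denominator R + jωL = 13.6 + j2092.
Step 4 — H = 1 + j0.006499.
Step 5 — Magnitude: |H| = 1 (-0.0 dB); phase: φ = 0.4°.

|H| = 1 (-0.0 dB), φ = 0.4°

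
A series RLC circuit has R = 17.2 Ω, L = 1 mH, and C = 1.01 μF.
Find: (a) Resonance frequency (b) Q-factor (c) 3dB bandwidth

Step 1 — Resonance condition Im(Z)=0 gives ω₀ = 1/√(LC).
Step 2 — ω₀ = 1/√(0.001·1.01e-06) = 3.147e+04 rad/s.
Step 3 — f₀ = ω₀/(2π) = 5008 Hz.
Step 4 — Series Q: Q = ω₀L/R = 3.147e+04·0.001/17.2 = 1.829.
Step 5 — 3dB bandwidth: Δω = ω₀/Q = 1.72e+04 rad/s; BW = Δω/(2π) = 2737 Hz.

(a) f₀ = 5008 Hz  (b) Q = 1.829  (c) BW = 2737 Hz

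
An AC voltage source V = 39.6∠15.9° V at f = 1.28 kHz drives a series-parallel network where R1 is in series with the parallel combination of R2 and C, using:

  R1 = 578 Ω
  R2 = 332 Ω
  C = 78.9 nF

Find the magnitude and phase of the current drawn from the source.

Step 1 — Angular frequency: ω = 2π·f = 2π·1280 = 8042 rad/s.
Step 2 — Component impedances:
  R1: Z = R = 578 Ω
  R2: Z = R = 332 Ω
  C: Z = 1/(jωC) = -j/(ω·C) = 0 - j1576 Ω
Step 3 — Parallel branch: R2 || C = 1/(1/R2 + 1/C) = 317.9 - j66.97 Ω.
Step 4 — Series with R1: Z_total = R1 + (R2 || C) = 895.9 - j66.97 Ω = 898.4∠-4.3° Ω.
Step 5 — Source phasor: V = 39.6∠15.9° V = 38.08 + j10.85 V.
Step 6 — Ohm's law: I = V / Z_total = (38.08 + j10.85) / (895.9 - j66.97) = 0.04137 + j0.0152 A.
Step 7 — Convert to polar: |I| = 0.04408 A, ∠I = 20.2°.

I = 0.04408∠20.2° A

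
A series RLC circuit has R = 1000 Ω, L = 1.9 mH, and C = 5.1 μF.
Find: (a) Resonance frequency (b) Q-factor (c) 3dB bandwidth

Step 1 — Resonance: ω₀ = 1/√(LC) = 1/√(0.0019·5.1e-06) = 1.016e+04 rad/s.
Step 2 — f₀ = ω₀/(2π) = 1617 Hz.
Step 3 — Series Q: Q = ω₀L/R = 1.016e+04·0.0019/1000 = 0.0193.
Step 4 — Bandwidth: Δω = ω₀/Q = 5.263e+05 rad/s; BW = Δω/(2π) = 8.377e+04 Hz.

(a) f₀ = 1617 Hz  (b) Q = 0.0193  (c) BW = 8.377e+04 Hz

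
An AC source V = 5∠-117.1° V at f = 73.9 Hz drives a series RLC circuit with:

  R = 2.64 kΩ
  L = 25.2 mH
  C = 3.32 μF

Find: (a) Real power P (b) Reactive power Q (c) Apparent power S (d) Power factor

Step 1 — Angular frequency: ω = 2π·f = 2π·73.9 = 464.3 rad/s.
Step 2 — Component impedances:
  R: Z = R = 2640 Ω
  L: Z = jωL = j·464.3·0.0252 = 0 + j11.7 Ω
  C: Z = 1/(jωC) = -j/(ω·C) = 0 - j648.7 Ω
Step 3 — Series combination: Z_total = R + L + C = 2640 - j637 Ω = 2716∠-13.6° Ω.
Step 4 — Source phasor: V = 5∠-117.1° V = -2.278 - j4.451 V.
Step 5 — Current: I = V / Z = -0.0004309 - j0.00179 A = 0.001841∠-103.5° A.
Step 6 — Complex power: S = V·I* = 0.008949 - j0.002159 VA.
Step 7 — Real power: P = Re(S) = 0.008949 W.
Step 8 — Reactive power: Q = Im(S) = -0.002159 VAR.
Step 9 — Apparent power: |S| = 0.009206 VA.
Step 10 — Power factor: PF = P/|S| = 0.9721 (leading).

(a) P = 0.008949 W  (b) Q = -0.002159 VAR  (c) S = 0.009206 VA  (d) PF = 0.9721 (leading)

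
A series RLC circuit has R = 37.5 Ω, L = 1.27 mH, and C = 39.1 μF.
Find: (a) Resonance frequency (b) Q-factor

Step 1 — Resonance condition Im(Z)=0 gives ω₀ = 1/√(LC).
Step 2 — ω₀ = 1/√(0.00127·3.91e-05) = 4488 rad/s.
Step 3 — f₀ = ω₀/(2π) = 714.2 Hz.
Step 4 — Series Q: Q = ω₀L/R = 4488·0.00127/37.5 = 0.152.

(a) f₀ = 714.2 Hz  (b) Q = 0.152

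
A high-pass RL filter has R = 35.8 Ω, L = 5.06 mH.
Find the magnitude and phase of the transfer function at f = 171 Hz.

Step 1 — Angular frequency: ω = 2π·171 = 1074 rad/s.
Step 2 — Transfer function: H(jω) = jωL/(R + jωL).
Step 3 — Numerator jωL = j·5.437; denominator R + jωL = 35.8 + j5.437.
Step 4 — H = 0.02254 + j0.1484.
Step 5 — Magnitude: |H| = 0.1501 (-16.5 dB); phase: φ = 81.4°.

|H| = 0.1501 (-16.5 dB), φ = 81.4°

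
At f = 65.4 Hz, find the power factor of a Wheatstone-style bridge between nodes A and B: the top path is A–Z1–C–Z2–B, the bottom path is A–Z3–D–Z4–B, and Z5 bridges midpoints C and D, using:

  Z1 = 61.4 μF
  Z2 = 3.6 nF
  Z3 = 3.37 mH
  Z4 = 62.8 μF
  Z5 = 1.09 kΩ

Step 1 — Angular frequency: ω = 2π·f = 2π·65.4 = 410.9 rad/s.
Step 2 — Component impedances:
  Z1: Z = 1/(jωC) = -j/(ω·C) = 0 - j39.63 Ω
  Z2: Z = 1/(jωC) = -j/(ω·C) = 0 - j6.76e+05 Ω
  Z3: Z = jωL = j·410.9·0.00337 = 0 + j1.385 Ω
  Z4: Z = 1/(jωC) = -j/(ω·C) = 0 - j38.75 Ω
  Z5: Z = R = 1090 Ω
Step 3 — Bridge requires nodal analysis (the Z5 bridge couples midpoints C and D, so the two paths cannot be reduced to a simple series/parallel combination). Setting node B to ground and injecting 1 A at node A, the 3-node admittance system at A, C, D solves to V_A = Z_AB = 0.001763 - j37.36 Ω = 37.36∠-90.0° Ω.
Step 4 — Power factor: PF = cos(φ) = Re(Z)/|Z| = 0.0017625/37.364 = 4.717e-05.
Step 5 — Type: Im(Z) = -37.36 ⇒ leading (phase φ = -90.0°).

PF = 4.717e-05 (leading, φ = -90.0°)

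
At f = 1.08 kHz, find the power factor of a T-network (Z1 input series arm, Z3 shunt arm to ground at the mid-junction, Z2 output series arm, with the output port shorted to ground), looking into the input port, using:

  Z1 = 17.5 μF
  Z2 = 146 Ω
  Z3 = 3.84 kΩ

Step 1 — Angular frequency: ω = 2π·f = 2π·1080 = 6786 rad/s.
Step 2 — Component impedances:
  Z1: Z = 1/(jωC) = -j/(ω·C) = 0 - j8.421 Ω
  Z2: Z = R = 146 Ω
  Z3: Z = R = 3840 Ω
Step 3 — With the output port shorted to ground, the output series arm Z2 runs from the junction to ground; the shunt arm Z3 also runs from the junction to ground. They appear in parallel: Z3 || Z2 = 140.7 Ω.
Step 4 — Series with input arm Z1: Z_in = Z1 + (Z3 || Z2) = 140.7 - j8.421 Ω = 140.9∠-3.4° Ω.
Step 5 — Power factor: PF = cos(φ) = Re(Z)/|Z| = 140.65/140.9 = 0.9982.
Step 6 — Type: Im(Z) = -8.421 ⇒ leading (phase φ = -3.4°).

PF = 0.9982 (leading, φ = -3.4°)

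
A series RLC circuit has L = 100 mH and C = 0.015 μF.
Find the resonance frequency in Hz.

Step 1 — Resonance condition Im(Z)=0 gives ω₀ = 1/√(LC).
Step 2 — ω₀ = 1/√(0.1·1.5e-08) = 2.582e+04 rad/s.
Step 3 — f₀ = ω₀/(2π) = 4109 Hz.

f₀ = 4109 Hz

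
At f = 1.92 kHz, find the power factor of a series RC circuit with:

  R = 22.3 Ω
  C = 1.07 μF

Step 1 — Angular frequency: ω = 2π·f = 2π·1920 = 1.206e+04 rad/s.
Step 2 — Component impedances:
  R: Z = R = 22.3 Ω
  C: Z = 1/(jωC) = -j/(ω·C) = 0 - j77.47 Ω
Step 3 — Series combination: Z_total = R + C = 22.3 - j77.47 Ω = 80.62∠-73.9° Ω.
Step 4 — Power factor: PF = cos(φ) = Re(Z)/|Z| = 22.3/80.62 = 0.2766.
Step 5 — Type: Im(Z) = -77.47 ⇒ leading (phase φ = -73.9°).

PF = 0.2766 (leading, φ = -73.9°)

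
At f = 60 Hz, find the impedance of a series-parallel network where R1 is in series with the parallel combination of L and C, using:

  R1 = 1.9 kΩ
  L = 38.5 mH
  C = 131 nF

Step 1 — Angular frequency: ω = 2π·f = 2π·60 = 377 rad/s.
Step 2 — Component impedances:
  R1: Z = R = 1900 Ω
  L: Z = jωL = j·377·0.0385 = 0 + j14.51 Ω
  C: Z = 1/(jωC) = -j/(ω·C) = 0 - j2.025e+04 Ω
Step 3 — Parallel branch: L || C = 1/(1/L + 1/C) = 0 + j14.52 Ω.
Step 4 — Series with R1: Z_total = R1 + (L || C) = 1900 + j14.52 Ω = 1900∠0.4° Ω.

Z = 1900 + j14.52 Ω = 1900∠0.4° Ω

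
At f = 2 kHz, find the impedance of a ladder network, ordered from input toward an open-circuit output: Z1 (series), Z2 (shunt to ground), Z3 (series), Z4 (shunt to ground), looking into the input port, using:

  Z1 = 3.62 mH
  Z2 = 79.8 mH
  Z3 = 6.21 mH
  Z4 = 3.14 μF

Step 1 — Angular frequency: ω = 2π·f = 2π·2000 = 1.257e+04 rad/s.
Step 2 — Component impedances:
  Z1: Z = jωL = j·1.257e+04·0.00362 = 0 + j45.49 Ω
  Z2: Z = jωL = j·1.257e+04·0.0798 = 0 + j1003 Ω
  Z3: Z = jωL = j·1.257e+04·0.00621 = 0 + j78.04 Ω
  Z4: Z = 1/(jωC) = -j/(ω·C) = 0 - j25.34 Ω
Step 3 — Ladder network (open output): work backward from the far end, alternating series and parallel combinations. Z_in = 0 + j95.55 Ω = 95.55∠90.0° Ω.

Z = 0 + j95.55 Ω = 95.55∠90.0° Ω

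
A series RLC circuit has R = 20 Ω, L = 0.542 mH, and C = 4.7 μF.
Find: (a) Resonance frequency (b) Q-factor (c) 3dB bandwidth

Step 1 — Resonance condition Im(Z)=0 gives ω₀ = 1/√(LC).
Step 2 — ω₀ = 1/√(0.000542·4.7e-06) = 1.981e+04 rad/s.
Step 3 — f₀ = ω₀/(2π) = 3153 Hz.
Step 4 — Series Q: Q = ω₀L/R = 1.981e+04·0.000542/20 = 0.5369.
Step 5 — 3dB bandwidth: Δω = ω₀/Q = 3.69e+04 rad/s; BW = Δω/(2π) = 5873 Hz.

(a) f₀ = 3153 Hz  (b) Q = 0.5369  (c) BW = 5873 Hz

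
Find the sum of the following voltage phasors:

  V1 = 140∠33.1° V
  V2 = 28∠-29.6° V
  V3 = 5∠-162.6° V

Step 1 — Convert each phasor to rectangular form:
  V1 = 140·(cos(33.1°) + j·sin(33.1°)) = 117.3 + j76.45 V
  V2 = 28·(cos(-29.6°) + j·sin(-29.6°)) = 24.35 - j13.83 V
  V3 = 5·(cos(-162.6°) + j·sin(-162.6°)) = -4.771 - j1.495 V
Step 2 — Sum components: V_total = 136.9 + j61.13 V.
Step 3 — Convert to polar: |V_total| = 149.9 V, ∠V_total = 24.1°.

V_total = 149.9∠24.1° V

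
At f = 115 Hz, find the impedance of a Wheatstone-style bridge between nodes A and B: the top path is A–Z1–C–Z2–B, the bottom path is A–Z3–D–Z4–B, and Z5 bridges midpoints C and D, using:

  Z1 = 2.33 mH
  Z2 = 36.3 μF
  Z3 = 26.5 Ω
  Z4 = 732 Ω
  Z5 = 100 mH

Step 1 — Angular frequency: ω = 2π·f = 2π·115 = 722.6 rad/s.
Step 2 — Component impedances:
  Z1: Z = jωL = j·722.6·0.00233 = 0 + j1.684 Ω
  Z2: Z = 1/(jωC) = -j/(ω·C) = 0 - j38.13 Ω
  Z3: Z = R = 26.5 Ω
  Z4: Z = R = 732 Ω
  Z5: Z = jωL = j·722.6·0.1 = 0 + j72.26 Ω
Step 3 — Bridge requires nodal analysis (the Z5 bridge couples midpoints C and D, so the two paths cannot be reduced to a simple series/parallel combination). Setting node B to ground and injecting 1 A at node A, the 3-node admittance system at A, C, D solves to V_A = Z_AB = 1.793 - j36.46 Ω = 36.5∠-87.2° Ω.

Z = 1.793 - j36.46 Ω = 36.5∠-87.2° Ω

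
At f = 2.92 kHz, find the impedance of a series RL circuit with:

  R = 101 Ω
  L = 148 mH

Step 1 — Angular frequency: ω = 2π·f = 2π·2920 = 1.835e+04 rad/s.
Step 2 — Component impedances:
  R: Z = R = 101 Ω
  L: Z = jωL = j·1.835e+04·0.148 = 0 + j2715 Ω
Step 3 — Series combination: Z_total = R + L = 101 + j2715 Ω = 2717∠87.9° Ω.

Z = 101 + j2715 Ω = 2717∠87.9° Ω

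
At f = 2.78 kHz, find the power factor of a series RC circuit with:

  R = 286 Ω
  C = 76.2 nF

Step 1 — Angular frequency: ω = 2π·f = 2π·2780 = 1.747e+04 rad/s.
Step 2 — Component impedances:
  R: Z = R = 286 Ω
  C: Z = 1/(jωC) = -j/(ω·C) = 0 - j751.3 Ω
Step 3 — Series combination: Z_total = R + C = 286 - j751.3 Ω = 803.9∠-69.2° Ω.
Step 4 — Power factor: PF = cos(φ) = Re(Z)/|Z| = 286/803.9 = 0.3558.
Step 5 — Type: Im(Z) = -751.3 ⇒ leading (phase φ = -69.2°).

PF = 0.3558 (leading, φ = -69.2°)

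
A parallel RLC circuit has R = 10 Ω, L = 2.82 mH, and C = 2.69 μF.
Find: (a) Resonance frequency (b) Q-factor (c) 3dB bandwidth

Step 1 — Resonance: ω₀ = 1/√(LC) = 1/√(0.00282·2.69e-06) = 1.148e+04 rad/s.
Step 2 — f₀ = ω₀/(2π) = 1827 Hz.
Step 3 — Parallel Q: Q = R/(ω₀L) = 10/(1.148e+04·0.00282) = 0.3089.
Step 4 — Bandwidth: Δω = ω₀/Q = 3.717e+04 rad/s; BW = Δω/(2π) = 5917 Hz.

(a) f₀ = 1827 Hz  (b) Q = 0.3089  (c) BW = 5917 Hz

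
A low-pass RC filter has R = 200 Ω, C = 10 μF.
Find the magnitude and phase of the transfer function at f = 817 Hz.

Step 1 — Angular frequency: ω = 2π·817 = 5133 rad/s.
Step 2 — Transfer function: H(jω) = 1/(1 + jωRC).
Step 3 — Denominator: 1 + jωRC = 1 + j·5133·200·1e-05 = 1 + j10.27.
Step 4 — H = 0.009398 - j0.09649.
Step 5 — Magnitude: |H| = 0.09694 (-20.3 dB); phase: φ = -84.4°.

|H| = 0.09694 (-20.3 dB), φ = -84.4°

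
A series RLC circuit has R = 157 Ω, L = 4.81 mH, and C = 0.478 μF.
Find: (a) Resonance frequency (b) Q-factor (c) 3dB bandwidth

Step 1 — Resonance condition Im(Z)=0 gives ω₀ = 1/√(LC).
Step 2 — ω₀ = 1/√(0.00481·4.78e-07) = 2.086e+04 rad/s.
Step 3 — f₀ = ω₀/(2π) = 3319 Hz.
Step 4 — Series Q: Q = ω₀L/R = 2.086e+04·0.00481/157 = 0.6389.
Step 5 — 3dB bandwidth: Δω = ω₀/Q = 3.264e+04 rad/s; BW = Δω/(2π) = 5195 Hz.

(a) f₀ = 3319 Hz  (b) Q = 0.6389  (c) BW = 5195 Hz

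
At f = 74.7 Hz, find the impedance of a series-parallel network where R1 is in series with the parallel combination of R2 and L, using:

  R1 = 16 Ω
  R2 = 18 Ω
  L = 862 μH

Step 1 — Angular frequency: ω = 2π·f = 2π·74.7 = 469.4 rad/s.
Step 2 — Component impedances:
  R1: Z = R = 16 Ω
  R2: Z = R = 18 Ω
  L: Z = jωL = j·469.4·0.000862 = 0 + j0.4046 Ω
Step 3 — Parallel branch: R2 || L = 1/(1/R2 + 1/L) = 0.009089 + j0.4044 Ω.
Step 4 — Series with R1: Z_total = R1 + (R2 || L) = 16.01 + j0.4044 Ω = 16.01∠1.4° Ω.

Z = 16.01 + j0.4044 Ω = 16.01∠1.4° Ω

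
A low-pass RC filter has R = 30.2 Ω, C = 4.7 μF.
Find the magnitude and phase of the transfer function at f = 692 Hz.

Step 1 — Angular frequency: ω = 2π·692 = 4348 rad/s.
Step 2 — Transfer function: H(jω) = 1/(1 + jωRC).
Step 3 — Denominator: 1 + jωRC = 1 + j·4348·30.2·4.7e-06 = 1 + j0.6172.
Step 4 — H = 0.7242 - j0.4469.
Step 5 — Magnitude: |H| = 0.851 (-1.4 dB); phase: φ = -31.7°.

|H| = 0.851 (-1.4 dB), φ = -31.7°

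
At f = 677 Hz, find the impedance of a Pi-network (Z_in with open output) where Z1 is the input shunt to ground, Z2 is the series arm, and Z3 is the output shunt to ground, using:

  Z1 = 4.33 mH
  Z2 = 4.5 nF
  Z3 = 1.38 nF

Step 1 — Angular frequency: ω = 2π·f = 2π·677 = 4254 rad/s.
Step 2 — Component impedances:
  Z1: Z = jωL = j·4254·0.00433 = 0 + j18.42 Ω
  Z2: Z = 1/(jωC) = -j/(ω·C) = 0 - j5.224e+04 Ω
  Z3: Z = 1/(jωC) = -j/(ω·C) = 0 - j1.704e+05 Ω
Step 3 — With open output, the series arm Z2 and the output shunt Z3 appear in series to ground: Z2 + Z3 = 0 - j2.226e+05 Ω.
Step 4 — Parallel with input shunt Z1: Z_in = Z1 || (Z2 + Z3) = 0 + j18.42 Ω = 18.42∠90.0° Ω.

Z = 0 + j18.42 Ω = 18.42∠90.0° Ω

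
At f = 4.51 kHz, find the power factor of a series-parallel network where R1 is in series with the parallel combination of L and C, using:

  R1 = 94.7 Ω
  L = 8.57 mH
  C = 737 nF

Step 1 — Angular frequency: ω = 2π·f = 2π·4510 = 2.834e+04 rad/s.
Step 2 — Component impedances:
  R1: Z = R = 94.7 Ω
  L: Z = jωL = j·2.834e+04·0.00857 = 0 + j242.8 Ω
  C: Z = 1/(jωC) = -j/(ω·C) = 0 - j47.88 Ω
Step 3 — Parallel branch: L || C = 1/(1/L + 1/C) = 0 - j59.64 Ω.
Step 4 — Series with R1: Z_total = R1 + (L || C) = 94.7 - j59.64 Ω = 111.9∠-32.2° Ω.
Step 5 — Power factor: PF = cos(φ) = Re(Z)/|Z| = 94.7/111.916 = 0.8462.
Step 6 — Type: Im(Z) = -59.64 ⇒ leading (phase φ = -32.2°).

PF = 0.8462 (leading, φ = -32.2°)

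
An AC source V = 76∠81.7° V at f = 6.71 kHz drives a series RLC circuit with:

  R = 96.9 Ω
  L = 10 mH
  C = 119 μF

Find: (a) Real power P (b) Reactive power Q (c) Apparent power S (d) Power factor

Step 1 — Angular frequency: ω = 2π·f = 2π·6710 = 4.216e+04 rad/s.
Step 2 — Component impedances:
  R: Z = R = 96.9 Ω
  L: Z = jωL = j·4.216e+04·0.01 = 0 + j421.6 Ω
  C: Z = 1/(jωC) = -j/(ω·C) = 0 - j0.1993 Ω
Step 3 — Series combination: Z_total = R + L + C = 96.9 + j421.4 Ω = 432.4∠77.1° Ω.
Step 4 — Source phasor: V = 76∠81.7° V = 10.97 + j75.2 V.
Step 5 — Current: I = V / Z = 0.1752 + j0.01425 A = 0.1758∠4.6° A.
Step 6 — Complex power: S = V·I* = 2.994 + j13.02 VA.
Step 7 — Real power: P = Re(S) = 2.994 W.
Step 8 — Reactive power: Q = Im(S) = 13.02 VAR.
Step 9 — Apparent power: |S| = 13.36 VA.
Step 10 — Power factor: PF = P/|S| = 0.2241 (lagging).

(a) P = 2.994 W  (b) Q = 13.02 VAR  (c) S = 13.36 VA  (d) PF = 0.2241 (lagging)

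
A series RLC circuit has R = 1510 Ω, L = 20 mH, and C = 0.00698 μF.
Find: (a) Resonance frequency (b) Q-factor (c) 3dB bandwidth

Step 1 — Resonance condition Im(Z)=0 gives ω₀ = 1/√(LC).
Step 2 — ω₀ = 1/√(0.02·6.98e-09) = 8.464e+04 rad/s.
Step 3 — f₀ = ω₀/(2π) = 1.347e+04 Hz.
Step 4 — Series Q: Q = ω₀L/R = 8.464e+04·0.02/1510 = 1.121.
Step 5 — 3dB bandwidth: Δω = ω₀/Q = 7.55e+04 rad/s; BW = Δω/(2π) = 1.202e+04 Hz.

(a) f₀ = 1.347e+04 Hz  (b) Q = 1.121  (c) BW = 1.202e+04 Hz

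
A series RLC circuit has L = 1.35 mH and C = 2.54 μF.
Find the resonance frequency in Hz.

Step 1 — Resonance condition Im(Z)=0 gives ω₀ = 1/√(LC).
Step 2 — ω₀ = 1/√(0.00135·2.54e-06) = 1.708e+04 rad/s.
Step 3 — f₀ = ω₀/(2π) = 2718 Hz.

f₀ = 2718 Hz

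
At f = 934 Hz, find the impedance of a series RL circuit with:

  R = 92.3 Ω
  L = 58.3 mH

Step 1 — Angular frequency: ω = 2π·f = 2π·934 = 5868 rad/s.
Step 2 — Component impedances:
  R: Z = R = 92.3 Ω
  L: Z = jωL = j·5868·0.0583 = 0 + j342.1 Ω
Step 3 — Series combination: Z_total = R + L = 92.3 + j342.1 Ω = 354.4∠74.9° Ω.

Z = 92.3 + j342.1 Ω = 354.4∠74.9° Ω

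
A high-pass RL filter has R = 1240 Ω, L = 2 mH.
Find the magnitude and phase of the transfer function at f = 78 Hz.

Step 1 — Angular frequency: ω = 2π·78 = 490.1 rad/s.
Step 2 — Transfer function: H(jω) = jωL/(R + jωL).
Step 3 — Numerator jωL = j·0.9802; denominator R + jωL = 1240 + j0.9802.
Step 4 — H = 6.248e-07 + j0.0007905.
Step 5 — Magnitude: |H| = 0.0007905 (-62.0 dB); phase: φ = 90.0°.

|H| = 0.0007905 (-62.0 dB), φ = 90.0°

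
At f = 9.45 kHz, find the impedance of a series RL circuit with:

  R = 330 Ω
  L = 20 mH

Step 1 — Angular frequency: ω = 2π·f = 2π·9450 = 5.938e+04 rad/s.
Step 2 — Component impedances:
  R: Z = R = 330 Ω
  L: Z = jωL = j·5.938e+04·0.02 = 0 + j1188 Ω
Step 3 — Series combination: Z_total = R + L = 330 + j1188 Ω = 1233∠74.5° Ω.

Z = 330 + j1188 Ω = 1233∠74.5° Ω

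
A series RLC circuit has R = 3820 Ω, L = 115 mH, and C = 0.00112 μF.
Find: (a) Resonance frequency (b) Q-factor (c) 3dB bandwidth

Step 1 — Resonance: ω₀ = 1/√(LC) = 1/√(0.115·1.12e-09) = 8.811e+04 rad/s.
Step 2 — f₀ = ω₀/(2π) = 1.402e+04 Hz.
Step 3 — Series Q: Q = ω₀L/R = 8.811e+04·0.115/3820 = 2.653.
Step 4 — Bandwidth: Δω = ω₀/Q = 3.322e+04 rad/s; BW = Δω/(2π) = 5287 Hz.

(a) f₀ = 1.402e+04 Hz  (b) Q = 2.653  (c) BW = 5287 Hz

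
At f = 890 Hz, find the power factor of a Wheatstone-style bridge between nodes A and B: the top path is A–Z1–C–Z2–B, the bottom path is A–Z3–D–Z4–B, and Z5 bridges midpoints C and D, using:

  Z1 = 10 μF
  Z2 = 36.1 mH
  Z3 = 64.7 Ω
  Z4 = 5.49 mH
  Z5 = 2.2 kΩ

Step 1 — Angular frequency: ω = 2π·f = 2π·890 = 5592 rad/s.
Step 2 — Component impedances:
  Z1: Z = 1/(jωC) = -j/(ω·C) = 0 - j17.88 Ω
  Z2: Z = jωL = j·5592·0.0361 = 0 + j201.9 Ω
  Z3: Z = R = 64.7 Ω
  Z4: Z = jωL = j·5592·0.00549 = 0 + j30.7 Ω
  Z5: Z = R = 2200 Ω
Step 3 — Bridge requires nodal analysis (the Z5 bridge couples midpoints C and D, so the two paths cannot be reduced to a simple series/parallel combination). Setting node B to ground and injecting 1 A at node A, the 3-node admittance system at A, C, D solves to V_A = Z_AB = 42.39 + j38.51 Ω = 57.27∠42.3° Ω.
Step 4 — Power factor: PF = cos(φ) = Re(Z)/|Z| = 42.39/57.27 = 0.7402.
Step 5 — Type: Im(Z) = 38.51 ⇒ lagging (phase φ = 42.3°).

PF = 0.7402 (lagging, φ = 42.3°)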